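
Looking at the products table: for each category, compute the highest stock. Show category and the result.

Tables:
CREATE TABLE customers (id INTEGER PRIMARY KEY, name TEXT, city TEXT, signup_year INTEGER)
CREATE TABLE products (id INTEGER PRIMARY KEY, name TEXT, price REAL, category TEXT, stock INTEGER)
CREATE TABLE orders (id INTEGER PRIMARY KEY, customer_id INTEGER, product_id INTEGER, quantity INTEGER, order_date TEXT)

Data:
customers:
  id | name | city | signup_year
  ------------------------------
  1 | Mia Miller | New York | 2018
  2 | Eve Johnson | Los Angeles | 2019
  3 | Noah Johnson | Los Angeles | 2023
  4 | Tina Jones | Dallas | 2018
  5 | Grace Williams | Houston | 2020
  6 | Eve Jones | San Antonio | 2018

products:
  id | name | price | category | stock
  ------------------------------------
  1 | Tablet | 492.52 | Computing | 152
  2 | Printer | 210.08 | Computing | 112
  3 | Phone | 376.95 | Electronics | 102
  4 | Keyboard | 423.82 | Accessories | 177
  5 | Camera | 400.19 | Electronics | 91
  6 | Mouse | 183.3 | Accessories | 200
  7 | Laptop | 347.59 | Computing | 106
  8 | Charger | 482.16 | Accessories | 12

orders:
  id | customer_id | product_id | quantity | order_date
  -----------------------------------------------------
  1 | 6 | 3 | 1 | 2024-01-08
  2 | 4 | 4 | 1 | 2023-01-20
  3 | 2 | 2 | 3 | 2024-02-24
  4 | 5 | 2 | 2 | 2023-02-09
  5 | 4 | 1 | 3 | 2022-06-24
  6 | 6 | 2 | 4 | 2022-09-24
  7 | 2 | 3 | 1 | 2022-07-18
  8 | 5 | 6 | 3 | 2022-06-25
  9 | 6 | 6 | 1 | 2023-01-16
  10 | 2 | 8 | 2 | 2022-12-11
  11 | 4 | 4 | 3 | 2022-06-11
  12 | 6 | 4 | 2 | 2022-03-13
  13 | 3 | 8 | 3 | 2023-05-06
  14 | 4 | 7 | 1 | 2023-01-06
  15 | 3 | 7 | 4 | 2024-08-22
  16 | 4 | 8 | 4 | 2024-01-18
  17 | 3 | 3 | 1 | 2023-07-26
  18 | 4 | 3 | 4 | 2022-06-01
SELECT category, MAX(stock) AS max_stock FROM products GROUP BY category

Execution result:
category | max_stock
Accessories | 200
Computing | 152
Electronics | 102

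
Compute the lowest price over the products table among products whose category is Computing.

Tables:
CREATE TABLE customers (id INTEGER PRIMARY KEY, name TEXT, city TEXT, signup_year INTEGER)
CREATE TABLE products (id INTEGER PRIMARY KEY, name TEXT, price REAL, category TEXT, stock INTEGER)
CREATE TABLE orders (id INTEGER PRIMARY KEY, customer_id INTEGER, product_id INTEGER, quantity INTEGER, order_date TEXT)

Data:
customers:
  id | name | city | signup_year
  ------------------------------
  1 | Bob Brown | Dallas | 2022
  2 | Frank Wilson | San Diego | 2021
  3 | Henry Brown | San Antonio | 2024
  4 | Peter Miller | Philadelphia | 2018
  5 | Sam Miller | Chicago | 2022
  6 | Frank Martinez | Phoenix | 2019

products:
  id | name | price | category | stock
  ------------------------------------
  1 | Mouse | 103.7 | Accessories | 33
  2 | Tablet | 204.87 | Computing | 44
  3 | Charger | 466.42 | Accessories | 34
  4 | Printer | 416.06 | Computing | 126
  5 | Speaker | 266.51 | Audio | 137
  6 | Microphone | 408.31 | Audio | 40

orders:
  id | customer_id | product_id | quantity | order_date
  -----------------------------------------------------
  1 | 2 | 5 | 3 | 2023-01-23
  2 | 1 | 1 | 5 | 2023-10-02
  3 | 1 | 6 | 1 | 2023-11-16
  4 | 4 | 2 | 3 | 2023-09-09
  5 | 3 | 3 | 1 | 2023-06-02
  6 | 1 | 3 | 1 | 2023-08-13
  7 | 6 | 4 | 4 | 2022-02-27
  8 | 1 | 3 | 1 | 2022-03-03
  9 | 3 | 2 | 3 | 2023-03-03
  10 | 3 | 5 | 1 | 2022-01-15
SELECT MIN(price) FROM products WHERE category = 'Computing'

Execution result:
204.87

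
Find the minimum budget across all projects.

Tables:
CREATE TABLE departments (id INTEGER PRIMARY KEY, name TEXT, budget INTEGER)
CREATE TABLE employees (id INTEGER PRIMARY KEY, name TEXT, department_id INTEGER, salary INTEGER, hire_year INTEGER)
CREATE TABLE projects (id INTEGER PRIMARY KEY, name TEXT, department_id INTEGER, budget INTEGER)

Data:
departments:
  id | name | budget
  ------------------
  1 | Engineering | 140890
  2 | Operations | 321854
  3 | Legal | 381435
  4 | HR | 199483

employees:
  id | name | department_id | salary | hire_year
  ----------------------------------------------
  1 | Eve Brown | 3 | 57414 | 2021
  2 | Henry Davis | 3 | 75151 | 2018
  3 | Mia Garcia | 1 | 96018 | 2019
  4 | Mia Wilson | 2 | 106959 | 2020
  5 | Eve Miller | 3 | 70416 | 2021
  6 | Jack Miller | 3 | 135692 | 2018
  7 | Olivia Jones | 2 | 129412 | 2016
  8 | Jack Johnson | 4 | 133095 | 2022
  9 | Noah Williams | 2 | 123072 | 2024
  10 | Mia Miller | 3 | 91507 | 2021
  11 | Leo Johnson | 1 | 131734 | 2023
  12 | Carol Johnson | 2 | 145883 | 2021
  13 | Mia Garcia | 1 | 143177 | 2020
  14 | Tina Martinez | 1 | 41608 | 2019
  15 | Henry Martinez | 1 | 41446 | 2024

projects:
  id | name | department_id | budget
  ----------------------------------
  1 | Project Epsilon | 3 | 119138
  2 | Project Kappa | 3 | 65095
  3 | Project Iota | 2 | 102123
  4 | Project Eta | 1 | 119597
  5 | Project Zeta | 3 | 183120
SELECT MIN(budget) FROM projects

Execution result:
65095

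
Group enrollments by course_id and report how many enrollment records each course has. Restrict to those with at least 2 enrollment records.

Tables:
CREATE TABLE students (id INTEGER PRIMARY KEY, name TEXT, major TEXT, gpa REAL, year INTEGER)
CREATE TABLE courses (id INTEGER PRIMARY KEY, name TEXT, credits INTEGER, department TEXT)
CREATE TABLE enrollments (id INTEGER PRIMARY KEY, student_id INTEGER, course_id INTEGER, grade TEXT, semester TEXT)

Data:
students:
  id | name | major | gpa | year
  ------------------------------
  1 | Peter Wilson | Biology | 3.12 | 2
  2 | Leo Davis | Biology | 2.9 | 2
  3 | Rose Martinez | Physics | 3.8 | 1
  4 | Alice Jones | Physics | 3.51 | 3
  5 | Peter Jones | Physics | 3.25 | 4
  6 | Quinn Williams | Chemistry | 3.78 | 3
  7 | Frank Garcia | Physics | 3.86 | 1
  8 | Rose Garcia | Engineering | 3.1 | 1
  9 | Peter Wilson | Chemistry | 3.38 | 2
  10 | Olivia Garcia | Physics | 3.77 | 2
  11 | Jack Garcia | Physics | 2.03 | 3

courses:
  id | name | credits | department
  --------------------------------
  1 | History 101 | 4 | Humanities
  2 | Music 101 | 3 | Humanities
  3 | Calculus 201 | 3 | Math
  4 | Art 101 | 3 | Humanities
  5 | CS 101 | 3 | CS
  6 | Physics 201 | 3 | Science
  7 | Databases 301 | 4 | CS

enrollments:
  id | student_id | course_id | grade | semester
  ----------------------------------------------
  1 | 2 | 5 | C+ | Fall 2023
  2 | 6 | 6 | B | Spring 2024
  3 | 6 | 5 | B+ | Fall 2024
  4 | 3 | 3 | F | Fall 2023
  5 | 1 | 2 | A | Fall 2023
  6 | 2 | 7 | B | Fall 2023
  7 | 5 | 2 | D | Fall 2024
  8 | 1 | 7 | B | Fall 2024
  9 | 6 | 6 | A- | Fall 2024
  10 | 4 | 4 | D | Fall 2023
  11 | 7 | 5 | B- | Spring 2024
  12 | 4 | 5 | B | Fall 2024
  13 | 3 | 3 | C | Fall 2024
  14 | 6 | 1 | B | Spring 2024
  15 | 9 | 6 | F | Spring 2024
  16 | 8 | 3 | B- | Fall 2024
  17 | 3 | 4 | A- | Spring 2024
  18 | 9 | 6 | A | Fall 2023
SELECT course_id, COUNT(*) AS enrollment_count FROM enrollments GROUP BY course_id HAVING COUNT(*) >= 2

Execution result:
course_id | enrollment_count
2 | 2
3 | 3
4 | 2
5 | 4
6 | 4
7 | 2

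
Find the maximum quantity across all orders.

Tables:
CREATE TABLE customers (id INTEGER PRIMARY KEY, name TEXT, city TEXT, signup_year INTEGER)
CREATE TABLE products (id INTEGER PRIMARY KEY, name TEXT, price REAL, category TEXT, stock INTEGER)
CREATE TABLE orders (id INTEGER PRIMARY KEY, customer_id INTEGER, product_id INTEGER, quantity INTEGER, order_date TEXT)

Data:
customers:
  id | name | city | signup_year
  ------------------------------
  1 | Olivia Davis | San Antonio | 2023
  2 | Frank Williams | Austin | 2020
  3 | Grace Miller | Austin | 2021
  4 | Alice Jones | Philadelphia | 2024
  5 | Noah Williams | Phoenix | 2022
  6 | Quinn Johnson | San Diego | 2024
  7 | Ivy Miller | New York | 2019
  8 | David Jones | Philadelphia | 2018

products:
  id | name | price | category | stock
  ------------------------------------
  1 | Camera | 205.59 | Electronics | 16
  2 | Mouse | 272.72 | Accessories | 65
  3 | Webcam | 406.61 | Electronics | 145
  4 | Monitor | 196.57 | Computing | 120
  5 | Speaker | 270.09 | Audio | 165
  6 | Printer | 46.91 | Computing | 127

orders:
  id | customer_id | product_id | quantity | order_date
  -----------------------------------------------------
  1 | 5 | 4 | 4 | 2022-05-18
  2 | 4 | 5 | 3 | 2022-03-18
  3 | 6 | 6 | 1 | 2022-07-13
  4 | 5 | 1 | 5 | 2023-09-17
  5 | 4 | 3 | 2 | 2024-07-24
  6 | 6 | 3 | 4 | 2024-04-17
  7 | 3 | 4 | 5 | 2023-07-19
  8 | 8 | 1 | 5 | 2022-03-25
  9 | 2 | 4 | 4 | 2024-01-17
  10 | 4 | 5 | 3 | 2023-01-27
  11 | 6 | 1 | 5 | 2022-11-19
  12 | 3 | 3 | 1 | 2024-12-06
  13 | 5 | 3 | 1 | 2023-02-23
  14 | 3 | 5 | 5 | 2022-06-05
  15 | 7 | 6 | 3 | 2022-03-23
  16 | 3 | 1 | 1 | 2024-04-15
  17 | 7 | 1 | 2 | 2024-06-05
SELECT MAX(quantity) FROM orders

Execution result:
5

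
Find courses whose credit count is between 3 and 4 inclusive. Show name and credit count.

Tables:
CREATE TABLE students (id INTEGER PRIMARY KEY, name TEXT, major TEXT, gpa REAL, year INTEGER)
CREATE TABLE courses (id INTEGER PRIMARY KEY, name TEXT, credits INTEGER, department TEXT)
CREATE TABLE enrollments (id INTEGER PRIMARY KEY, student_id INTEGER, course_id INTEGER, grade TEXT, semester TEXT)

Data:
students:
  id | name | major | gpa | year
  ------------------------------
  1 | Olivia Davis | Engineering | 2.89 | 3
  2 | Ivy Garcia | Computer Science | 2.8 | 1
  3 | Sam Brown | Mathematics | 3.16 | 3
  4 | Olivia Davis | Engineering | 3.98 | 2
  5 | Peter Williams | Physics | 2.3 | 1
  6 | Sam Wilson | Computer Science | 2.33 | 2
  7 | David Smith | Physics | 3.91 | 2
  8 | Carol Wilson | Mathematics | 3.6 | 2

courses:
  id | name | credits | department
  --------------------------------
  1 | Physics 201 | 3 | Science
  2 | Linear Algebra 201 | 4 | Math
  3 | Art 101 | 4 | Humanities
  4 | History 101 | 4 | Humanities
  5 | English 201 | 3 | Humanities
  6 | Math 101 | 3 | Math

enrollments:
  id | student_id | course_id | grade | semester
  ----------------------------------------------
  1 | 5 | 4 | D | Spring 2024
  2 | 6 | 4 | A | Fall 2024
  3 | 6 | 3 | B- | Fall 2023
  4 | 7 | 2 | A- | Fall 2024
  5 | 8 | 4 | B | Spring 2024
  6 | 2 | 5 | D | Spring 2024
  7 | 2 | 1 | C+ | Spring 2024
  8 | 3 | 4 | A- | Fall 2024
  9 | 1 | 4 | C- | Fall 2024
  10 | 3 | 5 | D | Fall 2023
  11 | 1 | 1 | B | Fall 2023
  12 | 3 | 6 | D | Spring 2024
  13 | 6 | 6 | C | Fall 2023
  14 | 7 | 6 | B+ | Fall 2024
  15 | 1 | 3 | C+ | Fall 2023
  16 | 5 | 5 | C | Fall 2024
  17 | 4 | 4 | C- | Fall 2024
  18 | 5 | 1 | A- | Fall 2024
SELECT name, credits FROM courses WHERE credits BETWEEN 3 AND 4

Execution result:
name | credits
Physics 201 | 3
Linear Algebra 201 | 4
Art 101 | 4
History 101 | 4
English 201 | 3
Math 101 | 3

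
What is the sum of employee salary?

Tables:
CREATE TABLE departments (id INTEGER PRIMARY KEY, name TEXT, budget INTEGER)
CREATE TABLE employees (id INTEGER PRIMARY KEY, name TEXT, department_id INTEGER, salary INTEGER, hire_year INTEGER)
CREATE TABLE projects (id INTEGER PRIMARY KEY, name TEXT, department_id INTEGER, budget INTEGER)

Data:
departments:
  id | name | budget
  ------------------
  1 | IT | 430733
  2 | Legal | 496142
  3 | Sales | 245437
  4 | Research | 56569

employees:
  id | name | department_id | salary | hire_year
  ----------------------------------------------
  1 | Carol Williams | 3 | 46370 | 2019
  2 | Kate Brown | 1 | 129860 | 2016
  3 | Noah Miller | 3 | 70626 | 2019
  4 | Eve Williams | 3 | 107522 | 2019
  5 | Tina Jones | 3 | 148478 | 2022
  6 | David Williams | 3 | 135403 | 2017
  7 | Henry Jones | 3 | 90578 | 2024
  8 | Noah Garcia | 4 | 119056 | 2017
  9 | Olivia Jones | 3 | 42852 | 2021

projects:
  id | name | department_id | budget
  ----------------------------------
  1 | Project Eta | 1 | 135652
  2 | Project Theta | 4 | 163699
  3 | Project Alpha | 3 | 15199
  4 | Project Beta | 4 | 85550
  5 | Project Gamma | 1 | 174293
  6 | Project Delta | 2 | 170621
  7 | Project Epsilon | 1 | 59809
SELECT SUM(salary) FROM employees

Execution result:
890745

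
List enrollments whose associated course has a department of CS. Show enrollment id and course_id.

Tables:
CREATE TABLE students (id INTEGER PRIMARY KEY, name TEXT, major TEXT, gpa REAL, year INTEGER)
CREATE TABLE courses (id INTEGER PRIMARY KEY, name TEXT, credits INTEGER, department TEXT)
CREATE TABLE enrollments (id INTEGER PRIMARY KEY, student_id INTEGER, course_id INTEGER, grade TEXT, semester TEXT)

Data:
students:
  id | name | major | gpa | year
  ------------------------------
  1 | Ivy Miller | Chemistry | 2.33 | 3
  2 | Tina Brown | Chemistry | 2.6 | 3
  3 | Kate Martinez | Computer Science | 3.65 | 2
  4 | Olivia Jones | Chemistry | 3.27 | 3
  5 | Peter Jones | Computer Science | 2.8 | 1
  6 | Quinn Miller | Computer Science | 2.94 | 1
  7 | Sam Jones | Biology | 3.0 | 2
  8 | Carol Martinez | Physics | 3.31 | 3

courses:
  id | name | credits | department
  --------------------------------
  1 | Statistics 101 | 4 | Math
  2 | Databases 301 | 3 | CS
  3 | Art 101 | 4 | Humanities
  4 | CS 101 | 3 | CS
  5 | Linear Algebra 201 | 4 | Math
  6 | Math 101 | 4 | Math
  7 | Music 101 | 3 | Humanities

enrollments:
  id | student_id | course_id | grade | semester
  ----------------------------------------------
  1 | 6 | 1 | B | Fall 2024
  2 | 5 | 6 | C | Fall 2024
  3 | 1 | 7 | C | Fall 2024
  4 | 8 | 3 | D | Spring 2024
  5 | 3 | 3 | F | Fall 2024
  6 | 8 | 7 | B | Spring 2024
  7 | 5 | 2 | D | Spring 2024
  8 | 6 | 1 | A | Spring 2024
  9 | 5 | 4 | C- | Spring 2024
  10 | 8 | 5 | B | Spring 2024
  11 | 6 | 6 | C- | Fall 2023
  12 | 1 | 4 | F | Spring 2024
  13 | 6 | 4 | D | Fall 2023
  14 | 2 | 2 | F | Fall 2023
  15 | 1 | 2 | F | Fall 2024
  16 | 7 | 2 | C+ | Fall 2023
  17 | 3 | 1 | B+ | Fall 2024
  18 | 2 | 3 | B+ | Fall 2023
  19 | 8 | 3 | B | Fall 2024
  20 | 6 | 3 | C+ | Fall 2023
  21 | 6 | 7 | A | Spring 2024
SELECT id, course_id FROM enrollments WHERE course_id IN (SELECT id FROM courses WHERE department = 'CS')

Execution result:
id | course_id
7 | 2
9 | 4
12 | 4
13 | 4
14 | 2
15 | 2
16 | 2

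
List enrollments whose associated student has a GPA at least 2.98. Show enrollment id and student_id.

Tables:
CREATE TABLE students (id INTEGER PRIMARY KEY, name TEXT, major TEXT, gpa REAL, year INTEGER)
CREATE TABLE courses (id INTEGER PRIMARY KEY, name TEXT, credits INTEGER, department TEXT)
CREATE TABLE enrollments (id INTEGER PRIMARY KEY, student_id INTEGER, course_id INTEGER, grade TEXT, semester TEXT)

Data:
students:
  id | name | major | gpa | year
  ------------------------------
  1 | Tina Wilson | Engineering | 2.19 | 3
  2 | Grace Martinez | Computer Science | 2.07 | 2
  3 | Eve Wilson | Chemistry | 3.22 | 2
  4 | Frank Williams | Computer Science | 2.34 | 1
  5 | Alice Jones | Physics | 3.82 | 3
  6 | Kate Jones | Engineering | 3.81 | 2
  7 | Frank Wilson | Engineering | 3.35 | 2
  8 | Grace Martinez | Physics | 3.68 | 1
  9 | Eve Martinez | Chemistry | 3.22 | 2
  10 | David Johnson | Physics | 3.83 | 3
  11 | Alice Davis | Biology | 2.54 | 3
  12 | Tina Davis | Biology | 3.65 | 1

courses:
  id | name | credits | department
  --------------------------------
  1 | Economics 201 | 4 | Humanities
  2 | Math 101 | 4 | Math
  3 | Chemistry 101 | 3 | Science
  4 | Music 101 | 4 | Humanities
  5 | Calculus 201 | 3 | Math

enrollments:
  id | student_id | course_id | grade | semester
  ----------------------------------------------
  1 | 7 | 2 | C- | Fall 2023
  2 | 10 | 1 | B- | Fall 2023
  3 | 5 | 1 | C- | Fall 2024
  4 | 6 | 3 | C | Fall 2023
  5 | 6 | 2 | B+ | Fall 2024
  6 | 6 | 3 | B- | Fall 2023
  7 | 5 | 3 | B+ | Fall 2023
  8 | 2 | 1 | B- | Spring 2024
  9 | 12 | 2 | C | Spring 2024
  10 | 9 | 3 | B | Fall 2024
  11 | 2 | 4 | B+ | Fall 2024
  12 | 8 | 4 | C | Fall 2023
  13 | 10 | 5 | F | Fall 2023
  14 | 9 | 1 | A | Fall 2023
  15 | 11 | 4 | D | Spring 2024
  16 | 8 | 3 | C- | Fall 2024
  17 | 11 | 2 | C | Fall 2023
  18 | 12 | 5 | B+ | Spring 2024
SELECT id, student_id FROM enrollments WHERE student_id IN (SELECT id FROM students WHERE gpa >= 2.98)

Execution result:
id | student_id
1 | 7
2 | 10
3 | 5
4 | 6
5 | 6
6 | 6
7 | 5
9 | 12
10 | 9
12 | 8
13 | 10
14 | 9
16 | 8
18 | 12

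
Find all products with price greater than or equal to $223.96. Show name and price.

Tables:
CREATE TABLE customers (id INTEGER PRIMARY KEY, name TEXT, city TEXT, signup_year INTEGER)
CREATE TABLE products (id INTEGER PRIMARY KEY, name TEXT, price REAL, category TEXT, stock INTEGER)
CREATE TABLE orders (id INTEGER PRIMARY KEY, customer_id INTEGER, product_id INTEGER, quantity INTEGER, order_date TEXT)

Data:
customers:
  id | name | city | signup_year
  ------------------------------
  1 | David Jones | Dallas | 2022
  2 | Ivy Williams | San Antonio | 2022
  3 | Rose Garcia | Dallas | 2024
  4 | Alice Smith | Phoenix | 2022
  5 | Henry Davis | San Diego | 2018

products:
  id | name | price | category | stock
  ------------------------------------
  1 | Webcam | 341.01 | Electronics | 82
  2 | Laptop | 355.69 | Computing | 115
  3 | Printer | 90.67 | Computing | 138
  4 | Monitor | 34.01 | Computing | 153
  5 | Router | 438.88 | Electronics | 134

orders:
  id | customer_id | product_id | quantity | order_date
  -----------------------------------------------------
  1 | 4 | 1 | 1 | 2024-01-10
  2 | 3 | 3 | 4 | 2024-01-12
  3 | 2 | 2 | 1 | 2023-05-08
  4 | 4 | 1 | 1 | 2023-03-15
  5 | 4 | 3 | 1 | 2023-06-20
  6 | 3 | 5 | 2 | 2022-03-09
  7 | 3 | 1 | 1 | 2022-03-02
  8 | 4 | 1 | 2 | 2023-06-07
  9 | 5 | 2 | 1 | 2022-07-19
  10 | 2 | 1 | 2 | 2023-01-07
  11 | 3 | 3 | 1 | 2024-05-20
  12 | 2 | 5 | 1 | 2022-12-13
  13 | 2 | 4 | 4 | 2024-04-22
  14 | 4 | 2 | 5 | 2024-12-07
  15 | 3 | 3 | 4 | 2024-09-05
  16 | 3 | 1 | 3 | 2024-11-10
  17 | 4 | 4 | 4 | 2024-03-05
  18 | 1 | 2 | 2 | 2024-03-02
SELECT name, price FROM products WHERE price >= 223.96

Execution result:
name | price
Webcam | 341.01
Laptop | 355.69
Router | 438.88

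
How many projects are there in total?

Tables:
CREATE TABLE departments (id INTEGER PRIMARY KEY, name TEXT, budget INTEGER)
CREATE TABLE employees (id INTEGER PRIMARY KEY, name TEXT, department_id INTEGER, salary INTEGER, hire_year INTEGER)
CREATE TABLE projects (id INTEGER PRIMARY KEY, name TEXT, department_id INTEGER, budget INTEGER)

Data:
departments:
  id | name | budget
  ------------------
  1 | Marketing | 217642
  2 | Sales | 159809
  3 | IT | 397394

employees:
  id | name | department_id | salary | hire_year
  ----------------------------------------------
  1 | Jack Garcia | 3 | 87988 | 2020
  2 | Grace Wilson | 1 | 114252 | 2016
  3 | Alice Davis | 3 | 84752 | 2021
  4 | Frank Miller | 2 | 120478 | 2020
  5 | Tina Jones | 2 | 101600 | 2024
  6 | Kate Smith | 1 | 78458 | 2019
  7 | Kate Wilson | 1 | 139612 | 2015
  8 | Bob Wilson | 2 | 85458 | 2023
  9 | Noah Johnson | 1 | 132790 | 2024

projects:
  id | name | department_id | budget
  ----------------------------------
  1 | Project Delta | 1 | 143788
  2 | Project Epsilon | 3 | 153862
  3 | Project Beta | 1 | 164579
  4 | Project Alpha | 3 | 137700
SELECT COUNT(*) FROM projects

Execution result:
4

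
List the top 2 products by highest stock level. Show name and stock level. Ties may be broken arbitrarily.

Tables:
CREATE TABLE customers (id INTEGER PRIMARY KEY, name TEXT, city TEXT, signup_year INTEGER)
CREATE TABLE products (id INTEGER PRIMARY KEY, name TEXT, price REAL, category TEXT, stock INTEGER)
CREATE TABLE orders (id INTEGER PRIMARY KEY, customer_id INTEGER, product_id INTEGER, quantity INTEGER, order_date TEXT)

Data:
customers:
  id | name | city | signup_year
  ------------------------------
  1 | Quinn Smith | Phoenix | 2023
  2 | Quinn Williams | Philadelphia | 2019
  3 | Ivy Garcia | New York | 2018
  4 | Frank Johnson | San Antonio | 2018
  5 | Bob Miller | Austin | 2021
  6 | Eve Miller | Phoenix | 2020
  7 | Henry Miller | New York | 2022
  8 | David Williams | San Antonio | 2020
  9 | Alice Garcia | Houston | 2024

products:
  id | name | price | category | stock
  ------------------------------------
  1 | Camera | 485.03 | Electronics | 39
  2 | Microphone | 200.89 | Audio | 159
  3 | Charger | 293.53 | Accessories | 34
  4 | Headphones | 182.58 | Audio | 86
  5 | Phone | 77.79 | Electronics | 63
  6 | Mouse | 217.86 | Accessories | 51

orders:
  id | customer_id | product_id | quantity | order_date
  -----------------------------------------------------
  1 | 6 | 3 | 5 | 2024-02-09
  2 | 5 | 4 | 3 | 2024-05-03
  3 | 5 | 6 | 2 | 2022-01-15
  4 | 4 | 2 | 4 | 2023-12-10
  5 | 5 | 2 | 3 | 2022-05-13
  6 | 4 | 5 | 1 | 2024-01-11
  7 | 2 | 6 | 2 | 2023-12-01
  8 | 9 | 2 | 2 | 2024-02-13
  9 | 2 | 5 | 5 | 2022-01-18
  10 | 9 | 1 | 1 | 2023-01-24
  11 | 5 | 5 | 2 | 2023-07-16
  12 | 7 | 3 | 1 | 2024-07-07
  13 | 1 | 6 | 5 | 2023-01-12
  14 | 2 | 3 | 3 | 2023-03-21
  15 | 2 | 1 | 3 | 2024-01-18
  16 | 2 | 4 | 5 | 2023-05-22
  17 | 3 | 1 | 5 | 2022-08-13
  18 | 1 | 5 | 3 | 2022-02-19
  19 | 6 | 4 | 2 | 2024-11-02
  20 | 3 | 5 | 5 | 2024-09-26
SELECT name, stock FROM products ORDER BY stock DESC LIMIT 2

Execution result:
name | stock
Microphone | 159
Headphones | 86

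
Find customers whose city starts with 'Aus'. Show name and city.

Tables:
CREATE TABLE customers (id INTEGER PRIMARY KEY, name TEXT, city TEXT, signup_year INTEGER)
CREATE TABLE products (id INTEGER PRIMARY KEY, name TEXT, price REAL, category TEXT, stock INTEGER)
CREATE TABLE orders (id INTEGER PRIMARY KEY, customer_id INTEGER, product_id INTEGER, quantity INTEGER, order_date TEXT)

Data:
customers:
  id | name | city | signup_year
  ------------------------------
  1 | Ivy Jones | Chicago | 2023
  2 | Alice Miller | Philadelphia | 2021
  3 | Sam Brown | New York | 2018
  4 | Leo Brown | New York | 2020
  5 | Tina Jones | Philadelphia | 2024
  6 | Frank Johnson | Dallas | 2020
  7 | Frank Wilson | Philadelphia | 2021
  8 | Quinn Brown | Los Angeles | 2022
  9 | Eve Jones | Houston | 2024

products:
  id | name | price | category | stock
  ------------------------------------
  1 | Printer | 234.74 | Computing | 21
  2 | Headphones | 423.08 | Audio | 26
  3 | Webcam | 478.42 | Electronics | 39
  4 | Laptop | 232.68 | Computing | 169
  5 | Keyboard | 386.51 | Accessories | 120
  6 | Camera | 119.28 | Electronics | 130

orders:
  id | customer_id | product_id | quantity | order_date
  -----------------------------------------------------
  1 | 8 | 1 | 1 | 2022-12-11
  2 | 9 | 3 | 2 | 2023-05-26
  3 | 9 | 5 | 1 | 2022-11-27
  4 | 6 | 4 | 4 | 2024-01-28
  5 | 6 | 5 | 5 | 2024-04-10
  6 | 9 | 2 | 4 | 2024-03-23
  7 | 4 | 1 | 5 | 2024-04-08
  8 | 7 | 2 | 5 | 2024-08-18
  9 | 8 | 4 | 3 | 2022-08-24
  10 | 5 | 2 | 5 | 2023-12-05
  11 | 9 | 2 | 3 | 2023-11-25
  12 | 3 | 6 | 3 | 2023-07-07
SELECT name, city FROM customers WHERE city LIKE 'Aus%'

Execution result:
(no rows)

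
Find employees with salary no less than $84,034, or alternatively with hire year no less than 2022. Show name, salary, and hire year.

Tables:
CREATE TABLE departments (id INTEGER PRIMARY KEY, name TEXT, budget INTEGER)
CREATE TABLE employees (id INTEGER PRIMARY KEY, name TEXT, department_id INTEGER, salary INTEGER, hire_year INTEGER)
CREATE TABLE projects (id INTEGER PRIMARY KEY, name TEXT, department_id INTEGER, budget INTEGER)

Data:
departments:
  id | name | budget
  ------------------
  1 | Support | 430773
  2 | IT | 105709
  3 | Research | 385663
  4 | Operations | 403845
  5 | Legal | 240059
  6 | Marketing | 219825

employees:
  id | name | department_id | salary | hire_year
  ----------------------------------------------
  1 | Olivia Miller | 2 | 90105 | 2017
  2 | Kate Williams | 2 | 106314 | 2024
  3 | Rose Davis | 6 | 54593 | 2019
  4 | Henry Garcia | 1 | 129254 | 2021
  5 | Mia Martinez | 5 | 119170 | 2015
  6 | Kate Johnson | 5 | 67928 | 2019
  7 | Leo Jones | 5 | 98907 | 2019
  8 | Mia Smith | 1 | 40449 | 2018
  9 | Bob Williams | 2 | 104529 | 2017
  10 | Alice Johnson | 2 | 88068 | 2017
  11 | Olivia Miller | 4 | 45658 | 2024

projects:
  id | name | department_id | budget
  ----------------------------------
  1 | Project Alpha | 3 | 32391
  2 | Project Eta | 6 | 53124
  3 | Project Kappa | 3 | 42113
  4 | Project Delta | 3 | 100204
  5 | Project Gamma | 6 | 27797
SELECT name, salary, hire_year FROM employees WHERE salary >= 84034 OR hire_year >= 2022

Execution result:
name | salary | hire_year
Olivia Miller | 90105 | 2017
Kate Williams | 106314 | 2024
Henry Garcia | 129254 | 2021
Mia Martinez | 119170 | 2015
Leo Jones | 98907 | 2019
Bob Williams | 104529 | 2017
Alice Johnson | 88068 | 2017
Olivia Miller | 45658 | 2024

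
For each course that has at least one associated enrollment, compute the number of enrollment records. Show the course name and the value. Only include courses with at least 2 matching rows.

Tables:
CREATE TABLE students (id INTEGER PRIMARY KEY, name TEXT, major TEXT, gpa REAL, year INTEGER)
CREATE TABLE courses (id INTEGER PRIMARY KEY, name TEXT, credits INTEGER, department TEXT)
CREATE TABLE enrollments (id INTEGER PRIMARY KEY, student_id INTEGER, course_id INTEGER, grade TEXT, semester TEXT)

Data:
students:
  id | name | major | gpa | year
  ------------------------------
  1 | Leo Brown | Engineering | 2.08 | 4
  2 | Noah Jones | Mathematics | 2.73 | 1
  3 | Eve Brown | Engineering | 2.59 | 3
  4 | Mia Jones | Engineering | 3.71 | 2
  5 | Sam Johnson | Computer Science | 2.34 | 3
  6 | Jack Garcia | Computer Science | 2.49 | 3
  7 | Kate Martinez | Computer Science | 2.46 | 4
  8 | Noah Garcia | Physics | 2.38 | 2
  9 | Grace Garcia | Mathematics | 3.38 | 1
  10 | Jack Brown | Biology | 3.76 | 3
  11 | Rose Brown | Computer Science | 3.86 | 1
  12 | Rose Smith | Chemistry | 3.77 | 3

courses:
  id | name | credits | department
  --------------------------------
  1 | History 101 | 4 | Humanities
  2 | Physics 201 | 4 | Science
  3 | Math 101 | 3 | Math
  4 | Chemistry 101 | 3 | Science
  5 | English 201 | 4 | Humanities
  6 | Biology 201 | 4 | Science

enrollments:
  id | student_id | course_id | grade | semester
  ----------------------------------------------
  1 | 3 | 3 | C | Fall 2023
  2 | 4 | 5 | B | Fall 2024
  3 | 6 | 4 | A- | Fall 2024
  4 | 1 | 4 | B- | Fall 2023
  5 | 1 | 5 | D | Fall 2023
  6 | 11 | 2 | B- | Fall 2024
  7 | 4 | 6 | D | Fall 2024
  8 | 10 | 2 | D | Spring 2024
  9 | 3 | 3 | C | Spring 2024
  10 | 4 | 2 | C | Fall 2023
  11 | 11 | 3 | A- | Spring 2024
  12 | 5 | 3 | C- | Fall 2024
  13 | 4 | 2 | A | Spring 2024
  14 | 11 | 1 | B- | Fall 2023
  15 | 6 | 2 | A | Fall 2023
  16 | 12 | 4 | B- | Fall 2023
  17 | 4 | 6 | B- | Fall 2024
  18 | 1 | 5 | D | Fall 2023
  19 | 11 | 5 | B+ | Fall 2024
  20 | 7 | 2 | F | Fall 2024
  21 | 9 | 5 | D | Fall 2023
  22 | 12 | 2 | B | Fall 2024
SELECT p.name, COUNT(*) AS n FROM enrollments c JOIN courses p ON c.course_id = p.id GROUP BY p.id, p.name HAVING COUNT(*) >= 2

Execution result:
name | n
Physics 201 | 7
Math 101 | 4
Chemistry 101 | 3
English 201 | 5
Biology 201 | 2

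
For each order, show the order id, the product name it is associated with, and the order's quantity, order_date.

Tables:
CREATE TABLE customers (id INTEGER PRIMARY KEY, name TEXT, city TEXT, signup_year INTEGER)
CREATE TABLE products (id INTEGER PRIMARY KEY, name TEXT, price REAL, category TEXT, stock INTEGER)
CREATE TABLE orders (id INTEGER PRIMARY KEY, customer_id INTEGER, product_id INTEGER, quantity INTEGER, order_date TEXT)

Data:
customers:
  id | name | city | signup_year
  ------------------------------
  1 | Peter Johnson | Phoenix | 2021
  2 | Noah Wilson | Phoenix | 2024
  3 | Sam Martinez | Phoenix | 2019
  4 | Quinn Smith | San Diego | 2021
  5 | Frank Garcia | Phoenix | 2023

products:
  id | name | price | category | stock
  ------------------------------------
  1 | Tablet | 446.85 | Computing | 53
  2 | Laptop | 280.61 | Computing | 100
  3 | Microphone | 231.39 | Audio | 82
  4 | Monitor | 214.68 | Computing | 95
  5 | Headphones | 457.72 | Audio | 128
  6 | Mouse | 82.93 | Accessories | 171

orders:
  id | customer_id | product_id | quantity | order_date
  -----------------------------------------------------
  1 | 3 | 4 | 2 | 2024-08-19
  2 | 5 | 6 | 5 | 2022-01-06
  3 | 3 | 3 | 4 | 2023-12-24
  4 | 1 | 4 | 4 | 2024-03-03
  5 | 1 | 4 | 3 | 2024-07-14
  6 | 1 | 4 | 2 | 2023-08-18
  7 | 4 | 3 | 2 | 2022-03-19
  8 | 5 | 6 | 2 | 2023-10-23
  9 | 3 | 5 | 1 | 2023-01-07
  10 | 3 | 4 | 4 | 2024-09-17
SELECT c.id, p.name AS product, c.quantity, c.order_date FROM orders c JOIN products p ON c.product_id = p.id

Execution result:
id | product | quantity | order_date
1 | Monitor | 2 | 2024-08-19
2 | Mouse | 5 | 2022-01-06
3 | Microphone | 4 | 2023-12-24
4 | Monitor | 4 | 2024-03-03
5 | Monitor | 3 | 2024-07-14
6 | Monitor | 2 | 2023-08-18
7 | Microphone | 2 | 2022-03-19
8 | Mouse | 2 | 2023-10-23
9 | Headphones | 1 | 2023-01-07
10 | Monitor | 4 | 2024-09-17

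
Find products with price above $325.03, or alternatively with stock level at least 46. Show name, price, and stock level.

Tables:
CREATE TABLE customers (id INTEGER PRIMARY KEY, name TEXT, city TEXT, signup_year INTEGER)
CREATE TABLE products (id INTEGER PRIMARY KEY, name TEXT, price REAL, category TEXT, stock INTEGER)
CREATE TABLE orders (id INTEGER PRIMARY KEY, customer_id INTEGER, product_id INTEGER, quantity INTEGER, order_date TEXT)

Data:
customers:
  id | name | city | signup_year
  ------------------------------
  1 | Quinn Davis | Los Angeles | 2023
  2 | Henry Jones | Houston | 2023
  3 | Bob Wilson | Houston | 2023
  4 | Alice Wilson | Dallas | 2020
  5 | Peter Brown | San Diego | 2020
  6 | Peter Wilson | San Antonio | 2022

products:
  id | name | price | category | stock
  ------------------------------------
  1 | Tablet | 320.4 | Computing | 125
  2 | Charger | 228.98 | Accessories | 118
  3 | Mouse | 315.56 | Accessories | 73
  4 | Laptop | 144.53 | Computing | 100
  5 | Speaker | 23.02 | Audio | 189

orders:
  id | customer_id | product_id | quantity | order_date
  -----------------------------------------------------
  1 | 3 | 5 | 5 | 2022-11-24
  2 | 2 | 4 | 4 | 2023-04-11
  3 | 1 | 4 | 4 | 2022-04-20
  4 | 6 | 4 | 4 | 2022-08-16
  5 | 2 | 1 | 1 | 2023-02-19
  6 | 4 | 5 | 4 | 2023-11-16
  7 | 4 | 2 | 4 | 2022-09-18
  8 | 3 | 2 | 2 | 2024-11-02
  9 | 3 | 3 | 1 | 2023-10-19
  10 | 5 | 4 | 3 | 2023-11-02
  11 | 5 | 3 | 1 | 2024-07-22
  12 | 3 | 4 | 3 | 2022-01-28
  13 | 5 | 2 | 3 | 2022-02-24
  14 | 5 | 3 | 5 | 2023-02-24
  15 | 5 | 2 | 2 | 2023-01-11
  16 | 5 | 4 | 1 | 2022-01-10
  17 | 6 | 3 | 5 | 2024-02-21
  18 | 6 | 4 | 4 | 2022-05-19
SELECT name, price, stock FROM products WHERE price > 325.03 OR stock >= 46

Execution result:
name | price | stock
Tablet | 320.40 | 125
Charger | 228.98 | 118
Mouse | 315.56 | 73
Laptop | 144.53 | 100
Speaker | 23.02 | 189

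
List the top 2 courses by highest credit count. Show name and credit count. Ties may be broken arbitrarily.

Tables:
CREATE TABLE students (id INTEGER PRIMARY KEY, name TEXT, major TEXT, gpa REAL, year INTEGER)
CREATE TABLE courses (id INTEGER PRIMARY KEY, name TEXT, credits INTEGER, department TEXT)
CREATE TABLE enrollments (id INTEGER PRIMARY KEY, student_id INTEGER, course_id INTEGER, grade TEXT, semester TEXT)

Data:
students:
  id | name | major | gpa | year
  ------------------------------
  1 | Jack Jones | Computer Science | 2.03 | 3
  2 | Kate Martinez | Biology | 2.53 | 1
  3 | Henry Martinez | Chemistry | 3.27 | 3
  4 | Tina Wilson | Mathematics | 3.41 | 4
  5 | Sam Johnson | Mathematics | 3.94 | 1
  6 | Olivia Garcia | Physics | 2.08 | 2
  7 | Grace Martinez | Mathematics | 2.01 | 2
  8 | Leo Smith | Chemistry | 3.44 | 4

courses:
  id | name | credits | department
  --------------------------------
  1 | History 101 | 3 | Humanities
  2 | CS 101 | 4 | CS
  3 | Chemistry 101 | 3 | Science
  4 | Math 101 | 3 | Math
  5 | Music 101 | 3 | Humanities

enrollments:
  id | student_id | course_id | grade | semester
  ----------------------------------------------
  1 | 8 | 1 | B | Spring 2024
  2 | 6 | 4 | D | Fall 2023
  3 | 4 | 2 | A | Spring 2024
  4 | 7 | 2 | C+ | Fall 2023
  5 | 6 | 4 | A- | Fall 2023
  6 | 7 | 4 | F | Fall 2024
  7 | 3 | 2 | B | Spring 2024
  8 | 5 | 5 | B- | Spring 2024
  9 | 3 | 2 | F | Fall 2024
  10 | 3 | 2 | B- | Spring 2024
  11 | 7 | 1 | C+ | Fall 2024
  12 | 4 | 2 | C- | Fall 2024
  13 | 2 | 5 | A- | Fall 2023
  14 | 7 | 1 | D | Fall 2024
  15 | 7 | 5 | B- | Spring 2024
SELECT name, credits FROM courses ORDER BY credits DESC LIMIT 2

Execution result:
name | credits
CS 101 | 4
History 101 | 3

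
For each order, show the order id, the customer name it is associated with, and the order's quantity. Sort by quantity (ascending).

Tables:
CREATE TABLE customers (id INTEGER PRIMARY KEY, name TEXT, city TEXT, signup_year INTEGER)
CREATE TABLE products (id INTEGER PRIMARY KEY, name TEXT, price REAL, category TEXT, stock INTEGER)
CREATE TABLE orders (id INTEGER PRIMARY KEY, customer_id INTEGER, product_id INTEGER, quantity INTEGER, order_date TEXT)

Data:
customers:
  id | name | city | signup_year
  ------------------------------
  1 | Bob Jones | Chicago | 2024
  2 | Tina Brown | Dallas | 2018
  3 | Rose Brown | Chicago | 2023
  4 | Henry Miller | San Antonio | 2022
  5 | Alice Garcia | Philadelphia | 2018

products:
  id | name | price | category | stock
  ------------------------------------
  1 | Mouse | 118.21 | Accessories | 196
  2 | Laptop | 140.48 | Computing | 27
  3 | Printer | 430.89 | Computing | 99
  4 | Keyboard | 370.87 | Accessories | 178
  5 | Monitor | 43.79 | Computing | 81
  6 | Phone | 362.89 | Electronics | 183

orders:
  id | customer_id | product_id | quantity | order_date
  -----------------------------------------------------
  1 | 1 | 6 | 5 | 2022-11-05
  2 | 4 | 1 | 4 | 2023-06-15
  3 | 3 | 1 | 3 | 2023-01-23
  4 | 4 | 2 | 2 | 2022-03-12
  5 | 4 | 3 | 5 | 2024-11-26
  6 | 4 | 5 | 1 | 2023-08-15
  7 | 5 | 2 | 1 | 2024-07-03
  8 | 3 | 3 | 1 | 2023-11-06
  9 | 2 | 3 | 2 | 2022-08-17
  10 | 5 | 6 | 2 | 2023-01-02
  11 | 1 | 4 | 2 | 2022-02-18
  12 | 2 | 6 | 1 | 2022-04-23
SELECT c.id, p.name AS customer, c.quantity FROM orders c JOIN customers p ON c.customer_id = p.id ORDER BY c.quantity ASC

Execution result:
id | customer | quantity
6 | Henry Miller | 1
7 | Alice Garcia | 1
8 | Rose Brown | 1
12 | Tina Brown | 1
4 | Henry Miller | 2
9 | Tina Brown | 2
10 | Alice Garcia | 2
11 | Bob Jones | 2
3 | Rose Brown | 3
2 | Henry Miller | 4
1 | Bob Jones | 5
5 | Henry Miller | 5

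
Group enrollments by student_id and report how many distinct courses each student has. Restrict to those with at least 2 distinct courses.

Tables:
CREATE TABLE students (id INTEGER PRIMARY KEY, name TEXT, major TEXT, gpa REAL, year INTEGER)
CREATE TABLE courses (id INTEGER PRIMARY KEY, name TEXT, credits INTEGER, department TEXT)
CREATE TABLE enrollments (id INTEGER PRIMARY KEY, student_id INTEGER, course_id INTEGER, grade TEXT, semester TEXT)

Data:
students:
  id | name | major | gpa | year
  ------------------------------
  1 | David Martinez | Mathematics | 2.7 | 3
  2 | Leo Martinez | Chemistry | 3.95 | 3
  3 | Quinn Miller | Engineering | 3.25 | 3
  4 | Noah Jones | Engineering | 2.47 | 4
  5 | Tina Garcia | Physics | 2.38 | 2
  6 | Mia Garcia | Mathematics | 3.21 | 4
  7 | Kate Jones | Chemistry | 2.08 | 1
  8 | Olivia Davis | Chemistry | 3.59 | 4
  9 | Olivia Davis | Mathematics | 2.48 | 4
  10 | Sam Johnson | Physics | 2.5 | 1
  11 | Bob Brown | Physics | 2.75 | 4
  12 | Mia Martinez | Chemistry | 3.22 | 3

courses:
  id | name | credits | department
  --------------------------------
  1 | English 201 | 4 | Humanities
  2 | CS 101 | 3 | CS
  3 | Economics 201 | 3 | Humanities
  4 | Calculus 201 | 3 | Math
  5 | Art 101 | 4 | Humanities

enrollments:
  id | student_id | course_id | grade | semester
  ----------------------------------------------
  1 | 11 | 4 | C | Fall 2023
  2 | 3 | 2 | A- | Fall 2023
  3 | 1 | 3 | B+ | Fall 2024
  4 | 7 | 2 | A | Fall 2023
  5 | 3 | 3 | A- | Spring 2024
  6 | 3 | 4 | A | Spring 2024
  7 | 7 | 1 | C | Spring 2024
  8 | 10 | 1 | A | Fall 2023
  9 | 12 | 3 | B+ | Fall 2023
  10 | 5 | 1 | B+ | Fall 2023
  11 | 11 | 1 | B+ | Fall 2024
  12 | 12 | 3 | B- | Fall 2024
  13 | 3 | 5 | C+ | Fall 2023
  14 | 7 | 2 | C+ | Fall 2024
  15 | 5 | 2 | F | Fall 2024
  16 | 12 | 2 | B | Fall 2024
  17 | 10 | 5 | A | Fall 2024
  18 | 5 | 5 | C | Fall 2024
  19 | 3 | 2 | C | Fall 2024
SELECT student_id, COUNT(DISTINCT course_id) AS distinct_course_count FROM enrollments GROUP BY student_id HAVING COUNT(DISTINCT course_id) >= 2

Execution result:
student_id | distinct_course_count
3 | 4
5 | 3
7 | 2
10 | 2
11 | 2
12 | 2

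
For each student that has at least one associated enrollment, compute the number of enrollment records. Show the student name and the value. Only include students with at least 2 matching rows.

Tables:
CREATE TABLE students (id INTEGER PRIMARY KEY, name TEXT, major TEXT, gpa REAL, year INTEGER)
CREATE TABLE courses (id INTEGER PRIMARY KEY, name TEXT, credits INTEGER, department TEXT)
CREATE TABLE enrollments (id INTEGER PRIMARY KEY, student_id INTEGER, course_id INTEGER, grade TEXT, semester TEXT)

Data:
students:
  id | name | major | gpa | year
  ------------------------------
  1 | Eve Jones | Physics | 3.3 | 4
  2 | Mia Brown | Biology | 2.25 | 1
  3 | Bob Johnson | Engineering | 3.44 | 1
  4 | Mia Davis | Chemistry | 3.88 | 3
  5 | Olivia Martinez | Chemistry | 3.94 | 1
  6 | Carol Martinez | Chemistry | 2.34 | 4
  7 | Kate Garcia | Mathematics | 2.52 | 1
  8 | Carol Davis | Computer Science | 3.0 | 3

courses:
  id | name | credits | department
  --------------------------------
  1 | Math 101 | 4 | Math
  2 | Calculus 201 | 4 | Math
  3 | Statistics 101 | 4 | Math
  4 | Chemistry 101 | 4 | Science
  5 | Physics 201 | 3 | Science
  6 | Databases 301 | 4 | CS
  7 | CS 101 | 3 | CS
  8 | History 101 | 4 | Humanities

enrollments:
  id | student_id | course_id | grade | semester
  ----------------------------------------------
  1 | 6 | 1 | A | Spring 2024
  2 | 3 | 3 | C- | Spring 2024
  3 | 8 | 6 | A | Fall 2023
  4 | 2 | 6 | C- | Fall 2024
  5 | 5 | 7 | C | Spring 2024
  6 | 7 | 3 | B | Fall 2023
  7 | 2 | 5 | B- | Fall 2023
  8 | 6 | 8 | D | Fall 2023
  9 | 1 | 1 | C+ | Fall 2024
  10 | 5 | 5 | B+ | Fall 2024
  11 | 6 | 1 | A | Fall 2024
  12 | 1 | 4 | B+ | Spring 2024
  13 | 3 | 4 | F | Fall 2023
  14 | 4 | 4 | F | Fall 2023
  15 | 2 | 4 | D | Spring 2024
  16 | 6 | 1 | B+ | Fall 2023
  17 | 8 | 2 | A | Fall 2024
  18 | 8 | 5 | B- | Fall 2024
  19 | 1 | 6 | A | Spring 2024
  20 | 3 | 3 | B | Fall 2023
SELECT p.name, COUNT(*) AS n FROM enrollments c JOIN students p ON c.student_id = p.id GROUP BY p.id, p.name HAVING COUNT(*) >= 2

Execution result:
name | n
Eve Jones | 3
Mia Brown | 3
Bob Johnson | 3
Olivia Martinez | 2
Carol Martinez | 4
Carol Davis | 3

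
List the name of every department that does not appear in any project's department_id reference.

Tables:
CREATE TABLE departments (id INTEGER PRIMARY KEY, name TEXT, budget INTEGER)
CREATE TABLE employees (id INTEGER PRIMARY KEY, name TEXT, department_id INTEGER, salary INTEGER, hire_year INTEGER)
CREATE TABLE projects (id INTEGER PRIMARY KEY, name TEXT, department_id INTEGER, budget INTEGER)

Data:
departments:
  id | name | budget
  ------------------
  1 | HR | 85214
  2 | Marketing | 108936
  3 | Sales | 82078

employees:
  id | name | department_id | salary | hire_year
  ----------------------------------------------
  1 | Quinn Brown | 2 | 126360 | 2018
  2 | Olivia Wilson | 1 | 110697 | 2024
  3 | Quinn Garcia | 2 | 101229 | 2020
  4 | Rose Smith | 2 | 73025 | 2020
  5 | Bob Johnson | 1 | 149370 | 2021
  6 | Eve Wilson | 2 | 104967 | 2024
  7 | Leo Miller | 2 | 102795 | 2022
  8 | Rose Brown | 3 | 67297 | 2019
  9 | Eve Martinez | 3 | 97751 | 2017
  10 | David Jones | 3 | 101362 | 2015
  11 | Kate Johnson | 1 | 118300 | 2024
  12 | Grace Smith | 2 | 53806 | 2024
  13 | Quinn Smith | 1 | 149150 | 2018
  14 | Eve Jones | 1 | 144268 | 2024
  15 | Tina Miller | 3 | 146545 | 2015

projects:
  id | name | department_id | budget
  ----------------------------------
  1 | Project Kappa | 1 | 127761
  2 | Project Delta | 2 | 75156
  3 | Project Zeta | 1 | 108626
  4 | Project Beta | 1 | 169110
SELECT p.name FROM departments p LEFT JOIN projects c ON c.department_id = p.id WHERE c.id IS NULL

Execution result:
Sales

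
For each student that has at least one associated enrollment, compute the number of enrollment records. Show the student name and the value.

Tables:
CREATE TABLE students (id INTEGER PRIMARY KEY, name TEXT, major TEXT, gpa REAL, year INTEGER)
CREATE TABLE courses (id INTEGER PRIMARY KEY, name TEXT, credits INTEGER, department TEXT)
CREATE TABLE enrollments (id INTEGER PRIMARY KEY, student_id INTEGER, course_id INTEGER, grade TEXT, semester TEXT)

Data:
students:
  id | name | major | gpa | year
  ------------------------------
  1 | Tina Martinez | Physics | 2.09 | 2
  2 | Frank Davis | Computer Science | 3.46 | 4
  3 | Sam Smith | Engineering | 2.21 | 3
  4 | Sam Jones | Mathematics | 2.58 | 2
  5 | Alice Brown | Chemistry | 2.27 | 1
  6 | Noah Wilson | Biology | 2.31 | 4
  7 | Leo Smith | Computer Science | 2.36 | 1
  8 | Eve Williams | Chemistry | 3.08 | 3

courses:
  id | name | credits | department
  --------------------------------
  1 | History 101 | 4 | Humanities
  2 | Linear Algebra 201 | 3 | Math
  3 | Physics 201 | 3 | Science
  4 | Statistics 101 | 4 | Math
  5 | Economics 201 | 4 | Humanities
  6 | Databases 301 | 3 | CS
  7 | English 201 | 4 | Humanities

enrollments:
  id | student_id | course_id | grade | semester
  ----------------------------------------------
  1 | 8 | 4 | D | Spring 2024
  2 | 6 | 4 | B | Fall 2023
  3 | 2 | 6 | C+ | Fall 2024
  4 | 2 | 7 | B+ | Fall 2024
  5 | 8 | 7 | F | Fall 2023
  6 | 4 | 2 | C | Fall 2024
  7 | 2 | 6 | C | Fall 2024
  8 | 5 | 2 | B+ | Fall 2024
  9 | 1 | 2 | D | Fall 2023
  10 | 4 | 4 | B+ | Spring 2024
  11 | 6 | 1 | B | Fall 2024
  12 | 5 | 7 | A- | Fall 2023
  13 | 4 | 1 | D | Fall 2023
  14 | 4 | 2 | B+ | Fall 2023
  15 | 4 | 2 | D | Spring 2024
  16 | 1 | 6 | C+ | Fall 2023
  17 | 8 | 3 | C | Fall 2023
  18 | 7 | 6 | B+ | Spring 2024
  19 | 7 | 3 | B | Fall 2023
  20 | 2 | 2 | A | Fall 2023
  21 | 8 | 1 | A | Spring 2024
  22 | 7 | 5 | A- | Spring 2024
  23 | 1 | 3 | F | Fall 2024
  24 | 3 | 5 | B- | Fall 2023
SELECT p.name, COUNT(*) AS n FROM enrollments c JOIN students p ON c.student_id = p.id GROUP BY p.id, p.name

Execution result:
name | n
Tina Martinez | 3
Frank Davis | 4
Sam Smith | 1
Sam Jones | 5
Alice Brown | 2
Noah Wilson | 2
Leo Smith | 3
Eve Williams | 4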